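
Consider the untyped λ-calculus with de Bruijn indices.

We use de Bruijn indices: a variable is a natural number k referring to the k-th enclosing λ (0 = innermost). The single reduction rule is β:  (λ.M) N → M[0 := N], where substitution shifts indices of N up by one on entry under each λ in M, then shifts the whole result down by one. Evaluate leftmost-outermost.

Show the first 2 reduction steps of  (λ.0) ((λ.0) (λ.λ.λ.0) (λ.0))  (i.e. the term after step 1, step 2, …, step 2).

  start: (λ.0) ((λ.0) (λ.λ.λ.0) (λ.0))
  [1] (λ.0) (λ.λ.λ.0) (λ.0)
  [2] (λ.λ.λ.0) (λ.0)

Answer: after 2 steps: (λ.λ.λ.0) (λ.0)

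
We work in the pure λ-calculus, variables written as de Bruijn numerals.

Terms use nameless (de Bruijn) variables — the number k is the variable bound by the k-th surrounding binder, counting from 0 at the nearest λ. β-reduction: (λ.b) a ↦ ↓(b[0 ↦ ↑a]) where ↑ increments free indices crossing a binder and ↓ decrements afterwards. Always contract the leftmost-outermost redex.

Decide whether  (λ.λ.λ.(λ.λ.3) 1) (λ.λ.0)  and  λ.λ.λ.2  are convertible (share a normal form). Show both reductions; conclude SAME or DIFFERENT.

Term A:
  start: (λ.λ.λ.(λ.λ.3) 1) (λ.λ.0)
  →1  λ.λ.(λ.λ.3) 1
  →2  λ.λ.λ.2

Term B:
  start: λ.λ.λ.2

Answer: SAME — A ⇓ λ.λ.λ.2, B ⇓ λ.λ.λ.2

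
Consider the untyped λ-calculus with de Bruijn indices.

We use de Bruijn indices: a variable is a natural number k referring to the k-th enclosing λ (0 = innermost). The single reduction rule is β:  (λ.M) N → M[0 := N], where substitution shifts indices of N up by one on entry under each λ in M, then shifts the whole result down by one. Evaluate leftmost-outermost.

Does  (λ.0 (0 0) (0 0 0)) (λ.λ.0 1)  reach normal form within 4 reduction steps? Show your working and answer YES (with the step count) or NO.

  start: (λ.0 (0 0) (0 0 0)) (λ.λ.0 1)
  [1] (λ.λ.0 1) ((λ.λ.0 1) (λ.λ.0 1)) ((λ.λ.0 1) (λ.λ.0 1) (λ.λ.0 1))
  [2] (λ.0 ((λ.λ.0 1) (λ.λ.0 1))) ((λ.λ.0 1) (λ.λ.0 1) (λ.λ.0 1))
  [3] (λ.λ.0 1) (λ.λ.0 1) (λ.λ.0 1) ((λ.λ.0 1) (λ.λ.0 1))
  [4] (λ.0 (λ.λ.0 1)) (λ.λ.0 1) ((λ.λ.0 1) (λ.λ.0 1))

Answer: NO — after 4 steps the term is (λ.0 (λ.λ.0 1)) (λ.λ.0 1) ((λ.λ.0 1) (λ.λ.0 1)), not yet normal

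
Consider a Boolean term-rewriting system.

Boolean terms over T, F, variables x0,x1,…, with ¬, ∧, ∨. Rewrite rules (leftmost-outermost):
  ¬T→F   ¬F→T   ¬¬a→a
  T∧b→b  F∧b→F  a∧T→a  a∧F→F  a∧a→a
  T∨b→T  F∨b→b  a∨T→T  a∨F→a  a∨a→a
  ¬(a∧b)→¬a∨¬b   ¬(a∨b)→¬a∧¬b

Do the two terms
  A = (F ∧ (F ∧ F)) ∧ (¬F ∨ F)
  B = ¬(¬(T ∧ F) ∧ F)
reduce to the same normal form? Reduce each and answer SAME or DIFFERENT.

Answer: DIFFERENT — A ⇓ F, B ⇓ T

Working:
Term A:
  start: (F ∧ (F ∧ F)) ∧ (¬F ∨ F)
  →1  F ∧ (¬F ∨ F)
  →2  F

Term B:
  start: ¬(¬(T ∧ F) ∧ F)
  →1  ¬¬(T ∧ F) ∨ ¬F
  →2  (T ∧ F) ∨ ¬F
  →3  F ∨ ¬F
  →4  ¬F
  →5  T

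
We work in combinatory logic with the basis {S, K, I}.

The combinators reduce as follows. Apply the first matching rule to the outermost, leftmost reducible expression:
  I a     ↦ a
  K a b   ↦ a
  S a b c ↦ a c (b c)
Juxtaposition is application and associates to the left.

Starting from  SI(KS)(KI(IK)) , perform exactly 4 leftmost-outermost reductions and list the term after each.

Answer: after 4 steps: KS(KI(IK))

Derivation:
  start: SI(KS)(KI(IK))
  step 1: I(KI(IK))(KS(KI(IK)))
  step 2: KI(IK)(KS(KI(IK)))
  step 3: I(KS(KI(IK)))
  step 4: KS(KI(IK))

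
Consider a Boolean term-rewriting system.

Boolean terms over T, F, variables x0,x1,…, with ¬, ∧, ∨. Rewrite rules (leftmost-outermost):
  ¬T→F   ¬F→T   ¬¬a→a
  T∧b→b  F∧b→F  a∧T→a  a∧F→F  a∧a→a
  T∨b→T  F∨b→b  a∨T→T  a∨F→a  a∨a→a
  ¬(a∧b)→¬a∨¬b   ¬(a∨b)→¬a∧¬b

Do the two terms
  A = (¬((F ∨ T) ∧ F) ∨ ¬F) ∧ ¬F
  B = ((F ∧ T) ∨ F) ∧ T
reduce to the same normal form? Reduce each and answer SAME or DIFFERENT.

Term A:
  start: (¬((F ∨ T) ∧ F) ∨ ¬F) ∧ ¬F
  [1] ((¬(F ∨ T) ∨ ¬F) ∨ ¬F) ∧ ¬F
  [2] (((¬F ∧ ¬T) ∨ ¬F) ∨ ¬F) ∧ ¬F
  [3] (((T ∧ ¬T) ∨ ¬F) ∨ ¬F) ∧ ¬F
  [4] ((¬T ∨ ¬F) ∨ ¬F) ∧ ¬F
  [5] ((F ∨ ¬F) ∨ ¬F) ∧ ¬F
  [6] (¬F ∨ ¬F) ∧ ¬F
  [7] ¬F ∧ ¬F
  [8] ¬F
  [9] T

Term B:
  start: ((F ∧ T) ∨ F) ∧ T
  [1] (F ∧ T) ∨ F
  [2] F ∧ T
  [3] F

Answer: DIFFERENT — A ⇓ T, B ⇓ F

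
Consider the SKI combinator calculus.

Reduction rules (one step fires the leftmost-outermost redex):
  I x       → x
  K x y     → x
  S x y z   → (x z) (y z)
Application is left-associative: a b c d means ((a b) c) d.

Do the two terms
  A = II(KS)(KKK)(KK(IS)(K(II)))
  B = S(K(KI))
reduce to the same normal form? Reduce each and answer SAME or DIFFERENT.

Term A:
  start: II(KS)(KKK)(KK(IS)(K(II)))
  step 1: I(KS)(KKK)(KK(IS)(K(II)))
  step 2: KS(KKK)(KK(IS)(K(II)))
  step 3: S(KK(IS)(K(II)))
  step 4: S(K(K(II)))
  step 5: S(K(KI))

Term B:
  start: S(K(KI))

Answer: SAME — A ⇓ S(K(KI)), B ⇓ S(K(KI))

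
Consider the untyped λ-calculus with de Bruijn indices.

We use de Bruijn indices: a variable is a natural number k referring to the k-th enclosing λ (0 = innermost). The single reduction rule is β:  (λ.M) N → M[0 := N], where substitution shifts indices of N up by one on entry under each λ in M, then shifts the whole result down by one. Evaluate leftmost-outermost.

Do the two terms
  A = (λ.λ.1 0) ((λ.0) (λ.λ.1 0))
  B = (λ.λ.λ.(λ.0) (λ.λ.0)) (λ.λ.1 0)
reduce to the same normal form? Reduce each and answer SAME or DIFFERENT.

Answer: DIFFERENT — A ⇓ λ.λ.1 0, B ⇓ λ.λ.λ.λ.0

Working:
Term A:
  start: (λ.λ.1 0) ((λ.0) (λ.λ.1 0))
  [1] λ.(λ.0) (λ.λ.1 0) 0
  [2] λ.(λ.λ.1 0) 0
  [3] λ.λ.1 0

Term B:
  start: (λ.λ.λ.(λ.0) (λ.λ.0)) (λ.λ.1 0)
  [1] λ.λ.(λ.0) (λ.λ.0)
  [2] λ.λ.λ.λ.0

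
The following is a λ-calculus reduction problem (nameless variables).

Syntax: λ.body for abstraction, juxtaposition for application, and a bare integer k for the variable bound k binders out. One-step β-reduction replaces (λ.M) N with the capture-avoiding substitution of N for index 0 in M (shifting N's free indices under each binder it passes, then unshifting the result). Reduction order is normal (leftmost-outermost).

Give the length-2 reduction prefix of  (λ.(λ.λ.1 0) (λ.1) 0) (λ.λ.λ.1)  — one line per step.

Answer: after 2 steps: (λ.(λ.λ.λ.λ.1) 0) (λ.λ.λ.1)

Reduction:
  start: (λ.(λ.λ.1 0) (λ.1) 0) (λ.λ.λ.1)
  step 1: (λ.λ.1 0) (λ.λ.λ.λ.1) (λ.λ.λ.1)
  step 2: (λ.(λ.λ.λ.λ.1) 0) (λ.λ.λ.1)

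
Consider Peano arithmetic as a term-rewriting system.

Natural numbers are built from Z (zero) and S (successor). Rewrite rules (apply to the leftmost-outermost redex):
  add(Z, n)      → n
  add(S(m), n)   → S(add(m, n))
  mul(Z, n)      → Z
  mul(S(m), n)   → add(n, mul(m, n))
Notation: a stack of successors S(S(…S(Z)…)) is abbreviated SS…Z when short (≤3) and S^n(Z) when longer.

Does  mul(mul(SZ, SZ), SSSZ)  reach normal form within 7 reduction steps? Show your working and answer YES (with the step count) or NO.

  start: mul(mul(SZ, SZ), SSSZ)
  →1  mul(add(SZ, mul(Z, SZ)), SSSZ)
  →2  mul(S(add(Z, mul(Z, SZ))), SSSZ)
  →3  add(SSSZ, mul(add(Z, mul(Z, SZ)), SSSZ))
  →4  S(add(SSZ, mul(add(Z, mul(Z, SZ)), SSSZ)))
  →5  S(S(add(SZ, mul(add(Z, mul(Z, SZ)), SSSZ))))
  →6  S(S(S(add(Z, mul(add(Z, mul(Z, SZ)), SSSZ)))))
  →7  S(S(S(mul(add(Z, mul(Z, SZ)), SSSZ))))

Answer: NO — after 7 steps the term is S(S(S(mul(add(Z, mul(Z, SZ)), SSSZ)))), not yet normal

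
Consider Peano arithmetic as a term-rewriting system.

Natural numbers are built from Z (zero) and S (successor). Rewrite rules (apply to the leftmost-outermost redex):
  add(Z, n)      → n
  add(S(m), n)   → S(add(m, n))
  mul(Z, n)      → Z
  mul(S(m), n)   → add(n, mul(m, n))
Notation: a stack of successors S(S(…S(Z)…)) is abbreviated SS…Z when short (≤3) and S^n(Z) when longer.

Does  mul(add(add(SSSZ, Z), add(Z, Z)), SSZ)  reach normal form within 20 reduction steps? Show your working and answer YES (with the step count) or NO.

Answer: NO — after 20 steps the term is S(S(S(S(S(S(mul(add(Z, Z), SSZ))))))), not yet normal

Reduction:
  start: mul(add(add(SSSZ, Z), add(Z, Z)), SSZ)
  →1  mul(add(S(add(SSZ, Z)), add(Z, Z)), SSZ)
  →2  mul(S(add(add(SSZ, Z), add(Z, Z))), SSZ)
  →3  add(SSZ, mul(add(add(SSZ, Z), add(Z, Z)), SSZ))
  →4  S(add(SZ, mul(add(add(SSZ, Z), add(Z, Z)), SSZ)))
  →5  S(S(add(Z, mul(add(add(SSZ, Z), add(Z, Z)), SSZ))))
  →6  S(S(mul(add(add(SSZ, Z), add(Z, Z)), SSZ)))
  →7  S(S(mul(add(S(add(SZ, Z)), add(Z, Z)), SSZ)))
  →8  S(S(mul(S(add(add(SZ, Z), add(Z, Z))), SSZ)))
  →9  S(S(add(SSZ, mul(add(add(SZ, Z), add(Z, Z)), SSZ))))
  →10  S(S(S(add(SZ, mul(add(add(SZ, Z), add(Z, Z)), SSZ)))))
  →11  S(S(S(S(add(Z, mul(add(add(SZ, Z), add(Z, Z)), SSZ))))))
  →12  S(S(S(S(mul(add(add(SZ, Z), add(Z, Z)), SSZ)))))
  →13  S(S(S(S(mul(add(S(add(Z, Z)), add(Z, Z)), SSZ)))))
  →14  S(S(S(S(mul(S(add(add(Z, Z), add(Z, Z))), SSZ)))))
  →15  S(S(S(S(add(SSZ, mul(add(add(Z, Z), add(Z, Z)), SSZ))))))
  →16  S(S(S(S(S(add(SZ, mul(add(add(Z, Z), add(Z, Z)), SSZ)))))))
  →17  S(S(S(S(S(S(add(Z, mul(add(add(Z, Z), add(Z, Z)), SSZ))))))))
  →18  S(S(S(S(S(S(mul(add(add(Z, Z), add(Z, Z)), SSZ)))))))
  →19  S(S(S(S(S(S(mul(add(Z, add(Z, Z)), SSZ)))))))
  →20  S(S(S(S(S(S(mul(add(Z, Z), SSZ)))))))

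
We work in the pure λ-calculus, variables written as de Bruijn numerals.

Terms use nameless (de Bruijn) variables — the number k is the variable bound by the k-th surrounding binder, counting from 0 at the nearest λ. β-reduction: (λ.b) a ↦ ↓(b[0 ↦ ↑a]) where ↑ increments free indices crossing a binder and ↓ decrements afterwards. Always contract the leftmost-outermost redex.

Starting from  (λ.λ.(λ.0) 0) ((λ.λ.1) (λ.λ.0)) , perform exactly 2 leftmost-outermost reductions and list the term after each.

Answer: after 2 steps: λ.0

Derivation:
  start: (λ.λ.(λ.0) 0) ((λ.λ.1) (λ.λ.0))
  →1  λ.(λ.0) 0
  →2  λ.0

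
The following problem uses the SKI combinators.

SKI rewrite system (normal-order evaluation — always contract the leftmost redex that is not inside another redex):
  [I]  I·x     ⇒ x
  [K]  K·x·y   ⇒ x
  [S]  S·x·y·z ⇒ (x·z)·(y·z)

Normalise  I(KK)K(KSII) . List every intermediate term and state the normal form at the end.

Answer: normal form = K(SI)  (in 3 steps)

Working:
  start: I(KK)K(KSII)
  step 1: KKK(KSII)
  step 2: K(KSII)
  step 3: K(SI)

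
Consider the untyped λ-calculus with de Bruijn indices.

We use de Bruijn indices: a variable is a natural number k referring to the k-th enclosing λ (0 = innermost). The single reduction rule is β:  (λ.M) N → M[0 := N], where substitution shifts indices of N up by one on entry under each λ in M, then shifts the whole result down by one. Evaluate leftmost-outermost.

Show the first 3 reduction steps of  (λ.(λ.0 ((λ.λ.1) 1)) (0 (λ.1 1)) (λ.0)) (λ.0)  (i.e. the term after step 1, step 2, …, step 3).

  start: (λ.(λ.0 ((λ.λ.1) 1)) (0 (λ.1 1)) (λ.0)) (λ.0)
  [1] (λ.0 ((λ.λ.1) (λ.0))) ((λ.0) (λ.(λ.0) (λ.0))) (λ.0)
  [2] (λ.0) (λ.(λ.0) (λ.0)) ((λ.λ.1) (λ.0)) (λ.0)
  [3] (λ.(λ.0) (λ.0)) ((λ.λ.1) (λ.0)) (λ.0)

Answer: after 3 steps: (λ.(λ.0) (λ.0)) ((λ.λ.1) (λ.0)) (λ.0)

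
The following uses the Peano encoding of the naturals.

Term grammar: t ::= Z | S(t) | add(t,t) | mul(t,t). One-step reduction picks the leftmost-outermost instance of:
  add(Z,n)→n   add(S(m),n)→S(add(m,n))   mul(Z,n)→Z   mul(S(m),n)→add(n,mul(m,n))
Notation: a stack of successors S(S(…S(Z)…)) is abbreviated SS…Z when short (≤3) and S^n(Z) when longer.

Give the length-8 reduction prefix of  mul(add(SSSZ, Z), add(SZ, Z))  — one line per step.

  start: mul(add(SSSZ, Z), add(SZ, Z))
  →1  mul(S(add(SSZ, Z)), add(SZ, Z))
  →2  add(add(SZ, Z), mul(add(SSZ, Z), add(SZ, Z)))
  →3  add(S(add(Z, Z)), mul(add(SSZ, Z), add(SZ, Z)))
  →4  S(add(add(Z, Z), mul(add(SSZ, Z), add(SZ, Z))))
  →5  S(add(Z, mul(add(SSZ, Z), add(SZ, Z))))
  →6  S(mul(add(SSZ, Z), add(SZ, Z)))
  →7  S(mul(S(add(SZ, Z)), add(SZ, Z)))
  →8  S(add(add(SZ, Z), mul(add(SZ, Z), add(SZ, Z))))

Answer: after 8 steps: S(add(add(SZ, Z), mul(add(SZ, Z), add(SZ, Z))))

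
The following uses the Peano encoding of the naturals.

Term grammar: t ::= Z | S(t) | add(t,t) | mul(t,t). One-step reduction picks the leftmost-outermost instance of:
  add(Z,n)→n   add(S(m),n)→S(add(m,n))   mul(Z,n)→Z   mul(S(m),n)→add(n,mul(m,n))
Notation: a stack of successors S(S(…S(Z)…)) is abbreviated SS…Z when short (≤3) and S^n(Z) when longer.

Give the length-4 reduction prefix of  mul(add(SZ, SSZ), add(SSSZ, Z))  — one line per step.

  start: mul(add(SZ, SSZ), add(SSSZ, Z))
  →1  mul(S(add(Z, SSZ)), add(SSSZ, Z))
  →2  add(add(SSSZ, Z), mul(add(Z, SSZ), add(SSSZ, Z)))
  →3  add(S(add(SSZ, Z)), mul(add(Z, SSZ), add(SSSZ, Z)))
  →4  S(add(add(SSZ, Z), mul(add(Z, SSZ), add(SSSZ, Z))))

Answer: after 4 steps: S(add(add(SSZ, Z), mul(add(Z, SSZ), add(SSSZ, Z))))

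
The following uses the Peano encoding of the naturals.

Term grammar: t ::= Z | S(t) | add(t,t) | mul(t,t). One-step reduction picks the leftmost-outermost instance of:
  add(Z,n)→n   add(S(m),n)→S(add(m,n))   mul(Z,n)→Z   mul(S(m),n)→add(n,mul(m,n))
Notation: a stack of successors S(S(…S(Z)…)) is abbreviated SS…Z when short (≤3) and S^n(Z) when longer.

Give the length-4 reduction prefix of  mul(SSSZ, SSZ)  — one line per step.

Answer: after 4 steps: S(S(mul(SSZ, SSZ)))

Derivation:
  start: mul(SSSZ, SSZ)
  step 1: add(SSZ, mul(SSZ, SSZ))
  step 2: S(add(SZ, mul(SSZ, SSZ)))
  step 3: S(S(add(Z, mul(SSZ, SSZ))))
  step 4: S(S(mul(SSZ, SSZ)))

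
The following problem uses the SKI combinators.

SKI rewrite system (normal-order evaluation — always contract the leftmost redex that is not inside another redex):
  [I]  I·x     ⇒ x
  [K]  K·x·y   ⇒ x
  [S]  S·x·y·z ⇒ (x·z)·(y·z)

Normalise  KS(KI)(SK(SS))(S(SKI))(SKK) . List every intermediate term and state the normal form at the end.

  start: KS(KI)(SK(SS))(S(SKI))(SKK)
  [1] S(SK(SS))(S(SKI))(SKK)
  [2] SK(SS)(SKK)(S(SKI)(SKK))
  [3] K(SKK)(SS(SKK))(S(SKI)(SKK))
  [4] SKK(S(SKI)(SKK))
  [5] K(S(SKI)(SKK))(K(S(SKI)(SKK)))
  [6] S(SKI)(SKK)

Answer: normal form = S(SKI)(SKK)  (in 6 steps)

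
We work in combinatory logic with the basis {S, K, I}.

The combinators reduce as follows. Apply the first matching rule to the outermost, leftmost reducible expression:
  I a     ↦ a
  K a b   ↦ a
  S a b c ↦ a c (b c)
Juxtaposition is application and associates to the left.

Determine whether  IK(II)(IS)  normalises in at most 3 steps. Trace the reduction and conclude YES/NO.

  start: IK(II)(IS)
  [1] K(II)(IS)
  [2] II
  [3] I

Answer: YES — reaches normal form I in 3 ≤ 3 steps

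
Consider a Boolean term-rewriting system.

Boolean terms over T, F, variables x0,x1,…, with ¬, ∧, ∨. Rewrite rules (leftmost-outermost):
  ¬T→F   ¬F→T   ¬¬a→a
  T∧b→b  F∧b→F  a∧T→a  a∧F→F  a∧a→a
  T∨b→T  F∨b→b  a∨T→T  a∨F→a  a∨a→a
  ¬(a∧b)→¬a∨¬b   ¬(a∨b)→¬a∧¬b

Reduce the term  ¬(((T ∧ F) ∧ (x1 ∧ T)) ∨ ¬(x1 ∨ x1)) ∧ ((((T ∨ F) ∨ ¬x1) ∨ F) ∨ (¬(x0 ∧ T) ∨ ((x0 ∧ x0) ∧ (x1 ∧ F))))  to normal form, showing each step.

Answer: normal form = x1  (in 15 steps)

Derivation:
  start: ¬(((T ∧ F) ∧ (x1 ∧ T)) ∨ ¬(x1 ∨ x1)) ∧ ((((T ∨ F) ∨ ¬x1) ∨ F) ∨ (¬(x0 ∧ T) ∨ ((x0 ∧ x0) ∧ (x1 ∧ F))))
  →1  (¬((T ∧ F) ∧ (x1 ∧ T)) ∧ ¬¬(x1 ∨ x1)) ∧ ((((T ∨ F) ∨ ¬x1) ∨ F) ∨ (¬(x0 ∧ T) ∨ ((x0 ∧ x0) ∧ (x1 ∧ F))))
  →2  ((¬(T ∧ F) ∨ ¬(x1 ∧ T)) ∧ ¬¬(x1 ∨ x1)) ∧ ((((T ∨ F) ∨ ¬x1) ∨ F) ∨ (¬(x0 ∧ T) ∨ ((x0 ∧ x0) ∧ (x1 ∧ F))))
  →3  (((¬T ∨ ¬F) ∨ ¬(x1 ∧ T)) ∧ ¬¬(x1 ∨ x1)) ∧ ((((T ∨ F) ∨ ¬x1) ∨ F) ∨ (¬(x0 ∧ T) ∨ ((x0 ∧ x0) ∧ (x1 ∧ F))))
  →4  (((F ∨ ¬F) ∨ ¬(x1 ∧ T)) ∧ ¬¬(x1 ∨ x1)) ∧ ((((T ∨ F) ∨ ¬x1) ∨ F) ∨ (¬(x0 ∧ T) ∨ ((x0 ∧ x0) ∧ (x1 ∧ F))))
  →5  ((¬F ∨ ¬(x1 ∧ T)) ∧ ¬¬(x1 ∨ x1)) ∧ ((((T ∨ F) ∨ ¬x1) ∨ F) ∨ (¬(x0 ∧ T) ∨ ((x0 ∧ x0) ∧ (x1 ∧ F))))
  →6  ((T ∨ ¬(x1 ∧ T)) ∧ ¬¬(x1 ∨ x1)) ∧ ((((T ∨ F) ∨ ¬x1) ∨ F) ∨ (¬(x0 ∧ T) ∨ ((x0 ∧ x0) ∧ (x1 ∧ F))))
  →7  (T ∧ ¬¬(x1 ∨ x1)) ∧ ((((T ∨ F) ∨ ¬x1) ∨ F) ∨ (¬(x0 ∧ T) ∨ ((x0 ∧ x0) ∧ (x1 ∧ F))))
  →8  ¬¬(x1 ∨ x1) ∧ ((((T ∨ F) ∨ ¬x1) ∨ F) ∨ (¬(x0 ∧ T) ∨ ((x0 ∧ x0) ∧ (x1 ∧ F))))
  →9  (x1 ∨ x1) ∧ ((((T ∨ F) ∨ ¬x1) ∨ F) ∨ (¬(x0 ∧ T) ∨ ((x0 ∧ x0) ∧ (x1 ∧ F))))
  →10  x1 ∧ ((((T ∨ F) ∨ ¬x1) ∨ F) ∨ (¬(x0 ∧ T) ∨ ((x0 ∧ x0) ∧ (x1 ∧ F))))
  →11  x1 ∧ (((T ∨ F) ∨ ¬x1) ∨ (¬(x0 ∧ T) ∨ ((x0 ∧ x0) ∧ (x1 ∧ F))))
  →12  x1 ∧ ((T ∨ ¬x1) ∨ (¬(x0 ∧ T) ∨ ((x0 ∧ x0) ∧ (x1 ∧ F))))
  →13  x1 ∧ (T ∨ (¬(x0 ∧ T) ∨ ((x0 ∧ x0) ∧ (x1 ∧ F))))
  →14  x1 ∧ T
  →15  x1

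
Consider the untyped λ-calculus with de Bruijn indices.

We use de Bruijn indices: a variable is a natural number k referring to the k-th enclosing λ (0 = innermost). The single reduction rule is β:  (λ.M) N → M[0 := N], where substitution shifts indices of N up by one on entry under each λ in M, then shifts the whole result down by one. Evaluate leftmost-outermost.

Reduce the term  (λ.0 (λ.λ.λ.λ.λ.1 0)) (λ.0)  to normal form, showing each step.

  start: (λ.0 (λ.λ.λ.λ.λ.1 0)) (λ.0)
  step 1: (λ.0) (λ.λ.λ.λ.λ.1 0)
  step 2: λ.λ.λ.λ.λ.1 0

Answer: normal form = λ.λ.λ.λ.λ.1 0  (in 2 steps)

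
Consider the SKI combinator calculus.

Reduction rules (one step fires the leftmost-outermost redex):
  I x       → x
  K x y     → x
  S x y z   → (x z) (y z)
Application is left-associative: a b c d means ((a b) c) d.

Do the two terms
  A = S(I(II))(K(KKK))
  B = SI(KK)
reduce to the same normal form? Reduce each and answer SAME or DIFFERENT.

Term A:
  start: S(I(II))(K(KKK))
  step 1: S(II)(K(KKK))
  step 2: SI(K(KKK))
  step 3: SI(KK)

Term B:
  start: SI(KK)

Answer: SAME — A ⇓ SI(KK), B ⇓ SI(KK)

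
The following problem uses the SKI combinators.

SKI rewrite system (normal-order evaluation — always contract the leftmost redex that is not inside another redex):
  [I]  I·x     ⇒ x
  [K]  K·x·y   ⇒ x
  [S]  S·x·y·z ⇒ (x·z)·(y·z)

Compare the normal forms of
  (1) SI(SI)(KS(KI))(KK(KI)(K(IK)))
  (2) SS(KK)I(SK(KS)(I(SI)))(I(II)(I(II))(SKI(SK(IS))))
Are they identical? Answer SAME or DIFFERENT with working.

Term A:
  start: SI(SI)(KS(KI))(KK(KI)(K(IK)))
  [1] I(KS(KI))(SI(KS(KI)))(KK(KI)(K(IK)))
  [2] KS(KI)(SI(KS(KI)))(KK(KI)(K(IK)))
  [3] S(SI(KS(KI)))(KK(KI)(K(IK)))
  [4] S(SIS)(KK(KI)(K(IK)))
  [5] S(SIS)(K(K(IK)))
  [6] S(SIS)(K(KK))

Term B:
  start: SS(KK)I(SK(KS)(I(SI)))(I(II)(I(II))(SKI(SK(IS))))
  [1] SI(KKI)(SK(KS)(I(SI)))(I(II)(I(II))(SKI(SK(IS))))
  [2] I(SK(KS)(I(SI)))(KKI(SK(KS)(I(SI))))(I(II)(I(II))(SKI(SK(IS))))
  [3] SK(KS)(I(SI))(KKI(SK(KS)(I(SI))))(I(II)(I(II))(SKI(SK(IS))))
  [4] K(I(SI))(KS(I(SI)))(KKI(SK(KS)(I(SI))))(I(II)(I(II))(SKI(SK(IS))))
  [5] I(SI)(KKI(SK(KS)(I(SI))))(I(II)(I(II))(SKI(SK(IS))))
  [6] SI(KKI(SK(KS)(I(SI))))(I(II)(I(II))(SKI(SK(IS))))
  [7] I(I(II)(I(II))(SKI(SK(IS))))(KKI(SK(KS)(I(SI)))(I(II)(I(II))(SKI(SK(IS)))))
  [8] I(II)(I(II))(SKI(SK(IS)))(KKI(SK(KS)(I(SI)))(I(II)(I(II))(SKI(SK(IS)))))
  [9] II(I(II))(SKI(SK(IS)))(KKI(SK(KS)(I(SI)))(I(II)(I(II))(SKI(SK(IS)))))
  [10] I(I(II))(SKI(SK(IS)))(KKI(SK(KS)(I(SI)))(I(II)(I(II))(SKI(SK(IS)))))
  [11] I(II)(SKI(SK(IS)))(KKI(SK(KS)(I(SI)))(I(II)(I(II))(SKI(SK(IS)))))
  [12] II(SKI(SK(IS)))(KKI(SK(KS)(I(SI)))(I(II)(I(II))(SKI(SK(IS)))))
  [13] I(SKI(SK(IS)))(KKI(SK(KS)(I(SI)))(I(II)(I(II))(SKI(SK(IS)))))
  [14] SKI(SK(IS))(KKI(SK(KS)(I(SI)))(I(II)(I(II))(SKI(SK(IS)))))
  [15] K(SK(IS))(I(SK(IS)))(KKI(SK(KS)(I(SI)))(I(II)(I(II))(SKI(SK(IS)))))
  [16] SK(IS)(KKI(SK(KS)(I(SI)))(I(II)(I(II))(SKI(SK(IS)))))
  [17] K(KKI(SK(KS)(I(SI)))(I(II)(I(II))(SKI(SK(IS)))))(IS(KKI(SK(KS)(I(SI)))(I(II)(I(II))(SKI(SK(IS))))))
  [18] KKI(SK(KS)(I(SI)))(I(II)(I(II))(SKI(SK(IS))))
  [19] K(SK(KS)(I(SI)))(I(II)(I(II))(SKI(SK(IS))))
  [20] SK(KS)(I(SI))
  [21] K(I(SI))(KS(I(SI)))
  [22] I(SI)
  [23] SI

Answer: DIFFERENT — A ⇓ S(SIS)(K(KK)), B ⇓ SI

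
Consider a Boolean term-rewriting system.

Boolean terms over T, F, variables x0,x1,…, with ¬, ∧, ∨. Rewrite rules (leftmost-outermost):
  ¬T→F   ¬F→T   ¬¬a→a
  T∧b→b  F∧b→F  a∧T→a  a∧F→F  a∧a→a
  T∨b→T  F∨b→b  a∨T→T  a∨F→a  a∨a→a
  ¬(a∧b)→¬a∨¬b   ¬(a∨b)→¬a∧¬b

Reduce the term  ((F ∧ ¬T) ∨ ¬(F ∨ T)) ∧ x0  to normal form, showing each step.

  start: ((F ∧ ¬T) ∨ ¬(F ∨ T)) ∧ x0
  [1] (F ∨ ¬(F ∨ T)) ∧ x0
  [2] ¬(F ∨ T) ∧ x0
  [3] (¬F ∧ ¬T) ∧ x0
  [4] (T ∧ ¬T) ∧ x0
  [5] ¬T ∧ x0
  [6] F ∧ x0
  [7] F

Answer: normal form = F  (in 7 steps)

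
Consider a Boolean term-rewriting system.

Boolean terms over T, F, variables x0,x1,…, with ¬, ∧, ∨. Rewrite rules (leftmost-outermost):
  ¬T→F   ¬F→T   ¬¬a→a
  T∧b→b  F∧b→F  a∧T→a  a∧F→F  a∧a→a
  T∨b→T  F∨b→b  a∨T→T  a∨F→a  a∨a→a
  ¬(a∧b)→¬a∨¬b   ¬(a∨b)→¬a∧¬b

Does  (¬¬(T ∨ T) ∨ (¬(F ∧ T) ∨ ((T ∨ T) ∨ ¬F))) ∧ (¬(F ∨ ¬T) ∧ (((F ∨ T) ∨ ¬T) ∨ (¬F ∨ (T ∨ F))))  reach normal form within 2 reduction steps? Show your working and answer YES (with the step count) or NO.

  start: (¬¬(T ∨ T) ∨ (¬(F ∧ T) ∨ ((T ∨ T) ∨ ¬F))) ∧ (¬(F ∨ ¬T) ∧ (((F ∨ T) ∨ ¬T) ∨ (¬F ∨ (T ∨ F))))
  step 1: ((T ∨ T) ∨ (¬(F ∧ T) ∨ ((T ∨ T) ∨ ¬F))) ∧ (¬(F ∨ ¬T) ∧ (((F ∨ T) ∨ ¬T) ∨ (¬F ∨ (T ∨ F))))
  step 2: (T ∨ (¬(F ∧ T) ∨ ((T ∨ T) ∨ ¬F))) ∧ (¬(F ∨ ¬T) ∧ (((F ∨ T) ∨ ¬T) ∨ (¬F ∨ (T ∨ F))))

Answer: NO — after 2 steps the term is (T ∨ (¬(F ∧ T) ∨ ((T ∨ T) ∨ ¬F))) ∧ (¬(F ∨ ¬T) ∧ (((F ∨ T) ∨ ¬T) ∨ (¬F ∨ (T ∨ F)))), not yet normal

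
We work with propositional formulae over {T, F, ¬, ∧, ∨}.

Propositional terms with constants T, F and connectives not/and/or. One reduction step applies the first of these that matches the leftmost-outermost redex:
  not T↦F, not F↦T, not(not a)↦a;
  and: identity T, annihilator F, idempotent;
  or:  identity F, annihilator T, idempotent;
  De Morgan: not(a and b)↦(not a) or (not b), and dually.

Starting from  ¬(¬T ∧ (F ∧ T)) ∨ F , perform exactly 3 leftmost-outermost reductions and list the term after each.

Answer: after 3 steps: T ∨ ¬(F ∧ T)

Derivation:
  start: ¬(¬T ∧ (F ∧ T)) ∨ F
  step 1: ¬(¬T ∧ (F ∧ T))
  step 2: ¬¬T ∨ ¬(F ∧ T)
  step 3: T ∨ ¬(F ∧ T)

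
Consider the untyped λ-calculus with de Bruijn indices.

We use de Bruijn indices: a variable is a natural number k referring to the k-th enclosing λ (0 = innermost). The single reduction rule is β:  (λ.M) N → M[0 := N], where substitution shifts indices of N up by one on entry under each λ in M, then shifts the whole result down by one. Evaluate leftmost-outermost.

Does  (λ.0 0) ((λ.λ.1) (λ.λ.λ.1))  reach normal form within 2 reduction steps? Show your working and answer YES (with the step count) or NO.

Answer: NO — after 2 steps the term is (λ.λ.λ.λ.1) ((λ.λ.1) (λ.λ.λ.1)), not yet normal

Working:
  start: (λ.0 0) ((λ.λ.1) (λ.λ.λ.1))
  →1  (λ.λ.1) (λ.λ.λ.1) ((λ.λ.1) (λ.λ.λ.1))
  →2  (λ.λ.λ.λ.1) ((λ.λ.1) (λ.λ.λ.1))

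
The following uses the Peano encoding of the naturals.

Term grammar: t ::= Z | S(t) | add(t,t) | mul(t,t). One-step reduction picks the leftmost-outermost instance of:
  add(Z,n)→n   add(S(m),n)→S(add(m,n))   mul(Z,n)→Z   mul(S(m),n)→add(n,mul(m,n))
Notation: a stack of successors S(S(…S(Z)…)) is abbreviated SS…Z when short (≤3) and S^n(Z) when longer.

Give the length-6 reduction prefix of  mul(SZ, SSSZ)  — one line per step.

  start: mul(SZ, SSSZ)
  [1] add(SSSZ, mul(Z, SSSZ))
  [2] S(add(SSZ, mul(Z, SSSZ)))
  [3] S(S(add(SZ, mul(Z, SSSZ))))
  [4] S(S(S(add(Z, mul(Z, SSSZ)))))
  [5] S(S(S(mul(Z, SSSZ))))
  [6] SSSZ

Answer: after 6 steps: SSSZ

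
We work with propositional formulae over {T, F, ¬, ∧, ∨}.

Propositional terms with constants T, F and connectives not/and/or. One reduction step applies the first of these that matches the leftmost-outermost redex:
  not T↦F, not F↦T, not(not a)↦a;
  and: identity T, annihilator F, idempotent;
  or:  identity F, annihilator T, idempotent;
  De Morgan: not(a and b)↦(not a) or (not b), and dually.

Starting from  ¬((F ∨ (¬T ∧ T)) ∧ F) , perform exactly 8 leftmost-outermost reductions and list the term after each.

  start: ¬((F ∨ (¬T ∧ T)) ∧ F)
  [1] ¬(F ∨ (¬T ∧ T)) ∨ ¬F
  [2] (¬F ∧ ¬(¬T ∧ T)) ∨ ¬F
  [3] (T ∧ ¬(¬T ∧ T)) ∨ ¬F
  [4] ¬(¬T ∧ T) ∨ ¬F
  [5] (¬¬T ∨ ¬T) ∨ ¬F
  [6] (T ∨ ¬T) ∨ ¬F
  [7] T ∨ ¬F
  [8] T

Answer: after 8 steps: T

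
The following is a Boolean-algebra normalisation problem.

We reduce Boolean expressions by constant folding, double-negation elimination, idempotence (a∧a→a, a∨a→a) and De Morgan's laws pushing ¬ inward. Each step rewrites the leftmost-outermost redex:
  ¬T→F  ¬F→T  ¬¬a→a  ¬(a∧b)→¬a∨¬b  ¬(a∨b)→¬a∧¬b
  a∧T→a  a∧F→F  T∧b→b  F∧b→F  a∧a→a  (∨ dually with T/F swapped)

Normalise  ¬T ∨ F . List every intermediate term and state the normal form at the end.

  start: ¬T ∨ F
  step 1: ¬T
  step 2: F

Answer: normal form = F  (in 2 steps)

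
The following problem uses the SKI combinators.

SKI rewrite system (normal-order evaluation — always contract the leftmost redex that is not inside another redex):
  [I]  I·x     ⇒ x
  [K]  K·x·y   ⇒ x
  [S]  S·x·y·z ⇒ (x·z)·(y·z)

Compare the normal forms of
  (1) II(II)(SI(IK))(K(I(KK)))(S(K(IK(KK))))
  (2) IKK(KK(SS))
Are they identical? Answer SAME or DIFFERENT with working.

Answer: SAME — A ⇓ K, B ⇓ K

Reduction:
Term A:
  start: II(II)(SI(IK))(K(I(KK)))(S(K(IK(KK))))
  step 1: I(II)(SI(IK))(K(I(KK)))(S(K(IK(KK))))
  step 2: II(SI(IK))(K(I(KK)))(S(K(IK(KK))))
  step 3: I(SI(IK))(K(I(KK)))(S(K(IK(KK))))
  step 4: SI(IK)(K(I(KK)))(S(K(IK(KK))))
  step 5: I(K(I(KK)))(IK(K(I(KK))))(S(K(IK(KK))))
  step 6: K(I(KK))(IK(K(I(KK))))(S(K(IK(KK))))
  step 7: I(KK)(S(K(IK(KK))))
  step 8: KK(S(K(IK(KK))))
  step 9: K

Term B:
  start: IKK(KK(SS))
  step 1: KK(KK(SS))
  step 2: K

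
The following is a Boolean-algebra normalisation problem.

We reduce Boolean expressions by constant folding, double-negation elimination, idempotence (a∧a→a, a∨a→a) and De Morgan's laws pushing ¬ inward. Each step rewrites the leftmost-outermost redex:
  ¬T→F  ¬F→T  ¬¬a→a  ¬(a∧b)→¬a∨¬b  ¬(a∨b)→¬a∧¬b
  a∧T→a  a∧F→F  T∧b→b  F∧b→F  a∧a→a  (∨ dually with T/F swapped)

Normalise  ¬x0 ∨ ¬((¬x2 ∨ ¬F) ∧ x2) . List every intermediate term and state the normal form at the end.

  start: ¬x0 ∨ ¬((¬x2 ∨ ¬F) ∧ x2)
  step 1: ¬x0 ∨ (¬(¬x2 ∨ ¬F) ∨ ¬x2)
  step 2: ¬x0 ∨ ((¬¬x2 ∧ ¬¬F) ∨ ¬x2)
  step 3: ¬x0 ∨ ((x2 ∧ ¬¬F) ∨ ¬x2)
  step 4: ¬x0 ∨ ((x2 ∧ F) ∨ ¬x2)
  step 5: ¬x0 ∨ (F ∨ ¬x2)
  step 6: ¬x0 ∨ ¬x2

Answer: normal form = ¬x0 ∨ ¬x2  (in 6 steps)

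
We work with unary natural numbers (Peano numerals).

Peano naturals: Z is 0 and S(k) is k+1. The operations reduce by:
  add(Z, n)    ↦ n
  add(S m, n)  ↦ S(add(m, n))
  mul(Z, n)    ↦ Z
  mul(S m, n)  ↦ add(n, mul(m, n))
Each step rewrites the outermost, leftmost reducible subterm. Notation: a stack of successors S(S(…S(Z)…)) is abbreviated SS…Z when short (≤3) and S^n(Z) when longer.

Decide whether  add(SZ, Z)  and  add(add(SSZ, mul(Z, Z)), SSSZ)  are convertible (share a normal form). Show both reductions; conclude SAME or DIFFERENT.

Answer: DIFFERENT — A ⇓ SZ, B ⇓ S^5(Z)

Reduction:
Term A:
  start: add(SZ, Z)
  →1  S(add(Z, Z))
  →2  SZ

Term B:
  start: add(add(SSZ, mul(Z, Z)), SSSZ)
  →1  add(S(add(SZ, mul(Z, Z))), SSSZ)
  →2  S(add(add(SZ, mul(Z, Z)), SSSZ))
  →3  S(add(S(add(Z, mul(Z, Z))), SSSZ))
  →4  S(S(add(add(Z, mul(Z, Z)), SSSZ)))
  →5  S(S(add(mul(Z, Z), SSSZ)))
  →6  S(S(add(Z, SSSZ)))
  →7  S^5(Z)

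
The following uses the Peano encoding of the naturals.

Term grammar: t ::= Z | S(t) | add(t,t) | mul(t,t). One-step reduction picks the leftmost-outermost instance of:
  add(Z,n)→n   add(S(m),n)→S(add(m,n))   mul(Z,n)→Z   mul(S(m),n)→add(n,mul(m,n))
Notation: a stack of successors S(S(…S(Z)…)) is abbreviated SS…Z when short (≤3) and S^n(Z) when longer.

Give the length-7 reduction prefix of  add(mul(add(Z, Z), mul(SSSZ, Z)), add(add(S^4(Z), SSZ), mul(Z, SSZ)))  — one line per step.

  start: add(mul(add(Z, Z), mul(SSSZ, Z)), add(add(S^4(Z), SSZ), mul(Z, SSZ)))
  step 1: add(mul(Z, mul(SSSZ, Z)), add(add(S^4(Z), SSZ), mul(Z, SSZ)))
  step 2: add(Z, add(add(S^4(Z), SSZ), mul(Z, SSZ)))
  step 3: add(add(S^4(Z), SSZ), mul(Z, SSZ))
  step 4: add(S(add(SSSZ, SSZ)), mul(Z, SSZ))
  step 5: S(add(add(SSSZ, SSZ), mul(Z, SSZ)))
  step 6: S(add(S(add(SSZ, SSZ)), mul(Z, SSZ)))
  step 7: S(S(add(add(SSZ, SSZ), mul(Z, SSZ))))

Answer: after 7 steps: S(S(add(add(SSZ, SSZ), mul(Z, SSZ))))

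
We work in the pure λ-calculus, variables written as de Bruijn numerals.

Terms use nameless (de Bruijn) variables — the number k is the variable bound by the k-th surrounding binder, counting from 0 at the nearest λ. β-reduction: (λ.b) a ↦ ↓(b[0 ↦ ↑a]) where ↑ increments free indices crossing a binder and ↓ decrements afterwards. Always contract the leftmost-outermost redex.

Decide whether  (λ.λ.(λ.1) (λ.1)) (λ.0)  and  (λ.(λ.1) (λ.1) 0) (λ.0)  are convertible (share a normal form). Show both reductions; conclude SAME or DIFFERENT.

Term A:
  start: (λ.λ.(λ.1) (λ.1)) (λ.0)
  [1] λ.(λ.1) (λ.1)
  [2] λ.0

Term B:
  start: (λ.(λ.1) (λ.1) 0) (λ.0)
  [1] (λ.λ.0) (λ.λ.0) (λ.0)
  [2] (λ.0) (λ.0)
  [3] λ.0

Answer: SAME — A ⇓ λ.0, B ⇓ λ.0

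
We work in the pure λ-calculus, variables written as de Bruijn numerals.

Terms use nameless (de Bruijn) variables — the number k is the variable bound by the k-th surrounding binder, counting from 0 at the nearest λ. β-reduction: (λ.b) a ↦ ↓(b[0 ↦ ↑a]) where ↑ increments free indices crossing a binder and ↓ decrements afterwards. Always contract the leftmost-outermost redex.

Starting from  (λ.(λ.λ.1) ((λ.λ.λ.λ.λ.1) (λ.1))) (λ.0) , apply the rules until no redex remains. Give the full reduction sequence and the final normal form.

  start: (λ.(λ.λ.1) ((λ.λ.λ.λ.λ.1) (λ.1))) (λ.0)
  →1  (λ.λ.1) ((λ.λ.λ.λ.λ.1) (λ.λ.0))
  →2  λ.(λ.λ.λ.λ.λ.1) (λ.λ.0)
  →3  λ.λ.λ.λ.λ.1

Answer: normal form = λ.λ.λ.λ.λ.1  (in 3 steps)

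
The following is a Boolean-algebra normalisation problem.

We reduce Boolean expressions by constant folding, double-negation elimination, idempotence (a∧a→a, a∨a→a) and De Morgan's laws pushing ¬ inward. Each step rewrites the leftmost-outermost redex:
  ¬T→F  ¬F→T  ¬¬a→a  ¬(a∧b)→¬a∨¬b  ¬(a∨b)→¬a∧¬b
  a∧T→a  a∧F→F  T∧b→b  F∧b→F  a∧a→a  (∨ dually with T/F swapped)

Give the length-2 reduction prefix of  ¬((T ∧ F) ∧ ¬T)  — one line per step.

  start: ¬((T ∧ F) ∧ ¬T)
  step 1: ¬(T ∧ F) ∨ ¬¬T
  step 2: (¬T ∨ ¬F) ∨ ¬¬T

Answer: after 2 steps: (¬T ∨ ¬F) ∨ ¬¬T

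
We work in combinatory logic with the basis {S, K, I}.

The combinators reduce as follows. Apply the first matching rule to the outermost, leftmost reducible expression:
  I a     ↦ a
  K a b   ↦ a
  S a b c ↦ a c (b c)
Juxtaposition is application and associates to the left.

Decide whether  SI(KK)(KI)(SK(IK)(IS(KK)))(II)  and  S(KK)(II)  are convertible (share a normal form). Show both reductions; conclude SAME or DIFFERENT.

Answer: SAME — A ⇓ S(KK)I, B ⇓ S(KK)I

Reduction:
Term A:
  start: SI(KK)(KI)(SK(IK)(IS(KK)))(II)
  step 1: I(KI)(KK(KI))(SK(IK)(IS(KK)))(II)
  step 2: KI(KK(KI))(SK(IK)(IS(KK)))(II)
  step 3: I(SK(IK)(IS(KK)))(II)
  step 4: SK(IK)(IS(KK))(II)
  step 5: K(IS(KK))(IK(IS(KK)))(II)
  step 6: IS(KK)(II)
  step 7: S(KK)(II)
  step 8: S(KK)I

Term B:
  start: S(KK)(II)
  step 1: S(KK)I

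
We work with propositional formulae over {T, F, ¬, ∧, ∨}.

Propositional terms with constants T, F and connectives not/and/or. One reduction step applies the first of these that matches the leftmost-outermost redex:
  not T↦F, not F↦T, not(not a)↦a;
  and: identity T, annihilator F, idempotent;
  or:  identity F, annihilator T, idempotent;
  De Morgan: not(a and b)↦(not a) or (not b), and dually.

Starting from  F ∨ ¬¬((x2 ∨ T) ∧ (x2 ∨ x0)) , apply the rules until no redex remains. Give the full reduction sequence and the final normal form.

Answer: normal form = x2 ∨ x0  (in 4 steps)

Working:
  start: F ∨ ¬¬((x2 ∨ T) ∧ (x2 ∨ x0))
  [1] ¬¬((x2 ∨ T) ∧ (x2 ∨ x0))
  [2] (x2 ∨ T) ∧ (x2 ∨ x0)
  [3] T ∧ (x2 ∨ x0)
  [4] x2 ∨ x0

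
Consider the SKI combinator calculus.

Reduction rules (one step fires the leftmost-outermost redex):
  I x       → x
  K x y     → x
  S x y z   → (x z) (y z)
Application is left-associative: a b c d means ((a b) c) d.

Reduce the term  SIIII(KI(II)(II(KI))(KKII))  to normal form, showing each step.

  start: SIIII(KI(II)(II(KI))(KKII))
  →1  II(II)I(KI(II)(II(KI))(KKII))
  →2  I(II)I(KI(II)(II(KI))(KKII))
  →3  III(KI(II)(II(KI))(KKII))
  →4  II(KI(II)(II(KI))(KKII))
  →5  I(KI(II)(II(KI))(KKII))
  →6  KI(II)(II(KI))(KKII)
  →7  I(II(KI))(KKII)
  →8  II(KI)(KKII)
  →9  I(KI)(KKII)
  →10  KI(KKII)
  →11  I

Answer: normal form = I  (in 11 steps)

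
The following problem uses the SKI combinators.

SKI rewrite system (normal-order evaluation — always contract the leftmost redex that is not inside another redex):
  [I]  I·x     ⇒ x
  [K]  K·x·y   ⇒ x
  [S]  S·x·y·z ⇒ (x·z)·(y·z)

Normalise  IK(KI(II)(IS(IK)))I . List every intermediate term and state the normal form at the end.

Answer: normal form = SK  (in 6 steps)

Reduction:
  start: IK(KI(II)(IS(IK)))I
  →1  K(KI(II)(IS(IK)))I
  →2  KI(II)(IS(IK))
  →3  I(IS(IK))
  →4  IS(IK)
  →5  S(IK)
  →6  SK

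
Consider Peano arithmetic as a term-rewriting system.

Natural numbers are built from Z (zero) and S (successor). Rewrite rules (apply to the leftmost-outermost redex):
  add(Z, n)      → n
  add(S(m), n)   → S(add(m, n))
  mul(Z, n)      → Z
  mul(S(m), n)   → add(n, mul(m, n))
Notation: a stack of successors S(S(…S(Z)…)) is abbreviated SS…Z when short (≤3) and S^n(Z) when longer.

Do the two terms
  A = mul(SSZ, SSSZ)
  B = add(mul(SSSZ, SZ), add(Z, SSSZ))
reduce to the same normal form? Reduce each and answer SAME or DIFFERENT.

Answer: SAME — A ⇓ S^6(Z), B ⇓ S^6(Z)

Working:
Term A:
  start: mul(SSZ, SSSZ)
  →1  add(SSSZ, mul(SZ, SSSZ))
  →2  S(add(SSZ, mul(SZ, SSSZ)))
  →3  S(S(add(SZ, mul(SZ, SSSZ))))
  →4  S(S(S(add(Z, mul(SZ, SSSZ)))))
  →5  S(S(S(mul(SZ, SSSZ))))
  →6  S(S(S(add(SSSZ, mul(Z, SSSZ)))))
  →7  S(S(S(S(add(SSZ, mul(Z, SSSZ))))))
  →8  S(S(S(S(S(add(SZ, mul(Z, SSSZ)))))))
  →9  S(S(S(S(S(S(add(Z, mul(Z, SSSZ))))))))
  →10  S(S(S(S(S(S(mul(Z, SSSZ)))))))
  →11  S^6(Z)

Term B:
  start: add(mul(SSSZ, SZ), add(Z, SSSZ))
  →1  add(add(SZ, mul(SSZ, SZ)), add(Z, SSSZ))
  →2  add(S(add(Z, mul(SSZ, SZ))), add(Z, SSSZ))
  →3  S(add(add(Z, mul(SSZ, SZ)), add(Z, SSSZ)))
  →4  S(add(mul(SSZ, SZ), add(Z, SSSZ)))
  →5  S(add(add(SZ, mul(SZ, SZ)), add(Z, SSSZ)))
  →6  S(add(S(add(Z, mul(SZ, SZ))), add(Z, SSSZ)))
  →7  S(S(add(add(Z, mul(SZ, SZ)), add(Z, SSSZ))))
  →8  S(S(add(mul(SZ, SZ), add(Z, SSSZ))))
  →9  S(S(add(add(SZ, mul(Z, SZ)), add(Z, SSSZ))))
  →10  S(S(add(S(add(Z, mul(Z, SZ))), add(Z, SSSZ))))
  →11  S(S(S(add(add(Z, mul(Z, SZ)), add(Z, SSSZ)))))
  →12  S(S(S(add(mul(Z, SZ), add(Z, SSSZ)))))
  →13  S(S(S(add(Z, add(Z, SSSZ)))))
  →14  S(S(S(add(Z, SSSZ))))
  →15  S^6(Z)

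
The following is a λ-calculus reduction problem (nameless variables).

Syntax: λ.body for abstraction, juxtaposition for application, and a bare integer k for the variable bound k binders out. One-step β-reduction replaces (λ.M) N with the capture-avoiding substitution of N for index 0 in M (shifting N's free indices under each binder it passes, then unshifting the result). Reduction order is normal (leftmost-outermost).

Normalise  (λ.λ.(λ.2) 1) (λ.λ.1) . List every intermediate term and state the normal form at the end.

Answer: normal form = λ.λ.λ.1  (in 2 steps)

Reduction:
  start: (λ.λ.(λ.2) 1) (λ.λ.1)
  step 1: λ.(λ.λ.λ.1) (λ.λ.1)
  step 2: λ.λ.λ.1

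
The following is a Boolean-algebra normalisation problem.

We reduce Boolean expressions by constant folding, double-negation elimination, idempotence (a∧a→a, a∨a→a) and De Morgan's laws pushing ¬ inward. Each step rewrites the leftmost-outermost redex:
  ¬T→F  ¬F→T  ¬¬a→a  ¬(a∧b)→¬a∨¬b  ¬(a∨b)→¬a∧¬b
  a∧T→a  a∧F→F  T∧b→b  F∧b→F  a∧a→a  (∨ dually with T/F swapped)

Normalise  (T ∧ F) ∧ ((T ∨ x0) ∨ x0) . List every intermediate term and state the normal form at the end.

Answer: normal form = F  (in 2 steps)

Working:
  start: (T ∧ F) ∧ ((T ∨ x0) ∨ x0)
  →1  F ∧ ((T ∨ x0) ∨ x0)
  →2  F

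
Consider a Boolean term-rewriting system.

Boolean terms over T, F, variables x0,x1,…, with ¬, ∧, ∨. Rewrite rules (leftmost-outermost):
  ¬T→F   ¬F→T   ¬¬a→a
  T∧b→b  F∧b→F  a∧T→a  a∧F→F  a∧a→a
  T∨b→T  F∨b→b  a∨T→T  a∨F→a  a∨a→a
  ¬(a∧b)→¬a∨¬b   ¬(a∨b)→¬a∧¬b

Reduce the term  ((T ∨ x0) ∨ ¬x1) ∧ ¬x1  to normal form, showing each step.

Answer: normal form = ¬x1  (in 3 steps)

Working:
  start: ((T ∨ x0) ∨ ¬x1) ∧ ¬x1
  →1  (T ∨ ¬x1) ∧ ¬x1
  →2  T ∧ ¬x1
  →3  ¬x1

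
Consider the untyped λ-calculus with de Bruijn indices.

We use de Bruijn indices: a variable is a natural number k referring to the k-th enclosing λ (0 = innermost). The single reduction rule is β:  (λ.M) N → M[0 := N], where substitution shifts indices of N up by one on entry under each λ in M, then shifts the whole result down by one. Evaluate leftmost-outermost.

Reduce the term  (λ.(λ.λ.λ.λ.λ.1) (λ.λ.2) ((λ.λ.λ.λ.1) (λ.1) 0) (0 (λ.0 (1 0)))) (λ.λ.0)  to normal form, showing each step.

  start: (λ.(λ.λ.λ.λ.λ.1) (λ.λ.2) ((λ.λ.λ.λ.1) (λ.1) 0) (0 (λ.0 (1 0)))) (λ.λ.0)
  step 1: (λ.λ.λ.λ.λ.1) (λ.λ.λ.λ.0) ((λ.λ.λ.λ.1) (λ.λ.λ.0) (λ.λ.0)) ((λ.λ.0) (λ.0 ((λ.λ.0) 0)))
  step 2: (λ.λ.λ.λ.1) ((λ.λ.λ.λ.1) (λ.λ.λ.0) (λ.λ.0)) ((λ.λ.0) (λ.0 ((λ.λ.0) 0)))
  step 3: (λ.λ.λ.1) ((λ.λ.0) (λ.0 ((λ.λ.0) 0)))
  step 4: λ.λ.1

Answer: normal form = λ.λ.1  (in 4 steps)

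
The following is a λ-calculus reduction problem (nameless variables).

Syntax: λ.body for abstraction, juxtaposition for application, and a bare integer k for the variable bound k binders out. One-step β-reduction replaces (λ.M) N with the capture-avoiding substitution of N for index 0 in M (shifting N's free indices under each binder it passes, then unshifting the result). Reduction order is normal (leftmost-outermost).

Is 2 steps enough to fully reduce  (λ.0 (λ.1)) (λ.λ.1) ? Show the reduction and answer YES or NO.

Answer: YES — reaches normal form λ.λ.λ.λ.1 in 2 ≤ 2 steps

Working:
  start: (λ.0 (λ.1)) (λ.λ.1)
  →1  (λ.λ.1) (λ.λ.λ.1)
  →2  λ.λ.λ.λ.1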